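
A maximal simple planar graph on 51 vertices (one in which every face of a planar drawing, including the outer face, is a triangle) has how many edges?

147

In a plane triangulation 3F = 2E and V − E + F = 2, so E = 3V − 6 = 3·51 − 6 = 147.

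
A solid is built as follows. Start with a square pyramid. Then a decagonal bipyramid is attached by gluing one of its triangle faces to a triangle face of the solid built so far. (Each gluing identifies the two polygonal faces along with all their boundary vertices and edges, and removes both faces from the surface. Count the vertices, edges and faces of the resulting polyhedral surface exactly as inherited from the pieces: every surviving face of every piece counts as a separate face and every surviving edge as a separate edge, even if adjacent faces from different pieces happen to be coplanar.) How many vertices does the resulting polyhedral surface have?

A square pyramid: V=5, E=8, F=5.
Attach a decagonal bipyramid (V=12, E=30, F=20) along a 3-gon: merge 3 vertices and 3 edges, delete both glued faces → V=14, E=35, F=23.
Check: V − E + F = 14 − 35 + 23 = 2.

14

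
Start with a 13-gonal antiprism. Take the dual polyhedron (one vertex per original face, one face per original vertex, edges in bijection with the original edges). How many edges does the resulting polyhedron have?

The base solid has V = 26, E = 52, F = 28.
The dual swaps V and F and preserves E: V′ = F = 28, E′ = E = 52, F′ = V = 26.

52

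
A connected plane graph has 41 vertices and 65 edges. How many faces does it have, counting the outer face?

Euler's formula for a connected plane graph: V − E + F = 2, so F = 2 − 41 + 65 = 26.

26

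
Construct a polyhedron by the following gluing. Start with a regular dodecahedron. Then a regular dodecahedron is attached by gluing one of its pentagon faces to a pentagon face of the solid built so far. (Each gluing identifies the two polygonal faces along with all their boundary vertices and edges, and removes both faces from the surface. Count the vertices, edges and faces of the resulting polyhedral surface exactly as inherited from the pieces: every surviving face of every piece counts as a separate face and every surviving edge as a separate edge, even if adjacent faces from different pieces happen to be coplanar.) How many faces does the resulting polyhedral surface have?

22

A regular dodecahedron: V=20, E=30, F=12.
Attach a regular dodecahedron (V=20, E=30, F=12) along a 5-gon: merge 5 vertices and 5 edges, delete both glued faces → V=35, E=55, F=22.
Check: V − E + F = 35 − 55 + 22 = 2.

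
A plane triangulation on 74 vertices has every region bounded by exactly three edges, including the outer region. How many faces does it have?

In a plane triangulation 3F = 2E and V − E + F = 2, so F = 2V − 4 = 2·74 − 4 = 144.

144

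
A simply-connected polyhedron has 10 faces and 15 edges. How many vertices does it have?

7

Here V − E + F = 2.
V = 2 + E − F = 2 + 15 − 10 = 7.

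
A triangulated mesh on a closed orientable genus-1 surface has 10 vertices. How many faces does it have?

20

χ = 2 − 2·1 = 0, and every face is a triangle so 3F = 2E.
V − E + F = 0 with E = 3F/2 gives 10 − (3/2 − 1)·F = 0, so F = 20 and E = 30.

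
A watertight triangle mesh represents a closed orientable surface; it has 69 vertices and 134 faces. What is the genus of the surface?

Every face is a triangle, so 2E = 3·134 = 402, giving E = 201.
χ = V − E + F = 69 − 201 + 134 = 2.
For a closed orientable surface χ = 2 − 2g, so g = (2 − (2))/2 = 0.

0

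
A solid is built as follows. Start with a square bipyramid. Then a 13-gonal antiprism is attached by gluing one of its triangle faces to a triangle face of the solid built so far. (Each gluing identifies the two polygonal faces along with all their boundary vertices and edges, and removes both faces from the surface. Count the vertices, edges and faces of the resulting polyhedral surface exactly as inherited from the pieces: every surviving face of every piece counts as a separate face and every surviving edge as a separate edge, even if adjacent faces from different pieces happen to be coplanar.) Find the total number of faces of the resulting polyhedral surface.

A square bipyramid: V=6, E=12, F=8.
Attach a 13-gonal antiprism (V=26, E=52, F=28) along a 3-gon: merge 3 vertices and 3 edges, delete both glued faces → V=29, E=61, F=34.
Check: V − E + F = 29 − 61 + 34 = 2.

34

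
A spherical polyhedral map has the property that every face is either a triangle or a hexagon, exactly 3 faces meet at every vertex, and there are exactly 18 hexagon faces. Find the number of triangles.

4

Let x be the number of triangles; then F = 18 + x.
Edge–face incidences: 2E = 6·18 + 3·x = 108 + 3x.
Every vertex has degree 3, so 3V = 2E.
Euler: V − E + F = 2 ⇒ (2E)/3 − E + (18 + x) = 2.
Multiply by 6: 2·(2E) − 3·(2E) + 6·(18 + x) = 12, i.e. 108 + 6x − (108 + 3x) = 12.
Collecting terms: 3x = 12, so x = 4.
Then 2E = 108 + 3·4 = 120, so E = 60, V = 2E/3 = 40, F = 18 + 4 = 22.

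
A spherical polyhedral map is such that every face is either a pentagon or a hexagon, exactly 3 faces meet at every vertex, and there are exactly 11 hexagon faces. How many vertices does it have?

42

Let x be the number of pentagons; then F = 11 + x.
Edge–face incidences: 2E = 6·11 + 5·x = 66 + 5x.
Every vertex has degree 3, so 3V = 2E.
Euler: V − E + F = 2 ⇒ (2E)/3 − E + (11 + x) = 2.
Multiply by 6: 2·(2E) − 3·(2E) + 6·(11 + x) = 12, i.e. 66 + 6x − (66 + 5x) = 12.
Collecting terms: x = 12.
Then 2E = 66 + 5·12 = 126, so E = 63, V = 2E/3 = 42, F = 11 + 12 = 23.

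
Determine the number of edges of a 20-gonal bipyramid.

A bipyramid over an n-gon has 2n triangular faces and n + 2 vertices: V = 20 + 2 = 22, E = 3·20 = 60, F = 2·20 = 40.

60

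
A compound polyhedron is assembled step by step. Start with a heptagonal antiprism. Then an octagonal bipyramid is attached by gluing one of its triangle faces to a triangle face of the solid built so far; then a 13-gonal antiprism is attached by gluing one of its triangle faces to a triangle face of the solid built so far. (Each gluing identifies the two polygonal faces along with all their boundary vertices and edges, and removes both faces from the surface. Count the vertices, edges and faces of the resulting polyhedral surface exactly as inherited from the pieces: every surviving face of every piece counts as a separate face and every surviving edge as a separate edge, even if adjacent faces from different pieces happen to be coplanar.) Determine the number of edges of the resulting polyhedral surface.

98

A heptagonal antiprism: V=14, E=28, F=16.
Attach an octagonal bipyramid (V=10, E=24, F=16) along a 3-gon: merge 3 vertices and 3 edges, delete both glued faces → V=21, E=49, F=30.
Attach a 13-gonal antiprism (V=26, E=52, F=28) along a 3-gon: merge 3 vertices and 3 edges, delete both glued faces → V=44, E=98, F=56.
Check: V − E + F = 44 − 98 + 56 = 2.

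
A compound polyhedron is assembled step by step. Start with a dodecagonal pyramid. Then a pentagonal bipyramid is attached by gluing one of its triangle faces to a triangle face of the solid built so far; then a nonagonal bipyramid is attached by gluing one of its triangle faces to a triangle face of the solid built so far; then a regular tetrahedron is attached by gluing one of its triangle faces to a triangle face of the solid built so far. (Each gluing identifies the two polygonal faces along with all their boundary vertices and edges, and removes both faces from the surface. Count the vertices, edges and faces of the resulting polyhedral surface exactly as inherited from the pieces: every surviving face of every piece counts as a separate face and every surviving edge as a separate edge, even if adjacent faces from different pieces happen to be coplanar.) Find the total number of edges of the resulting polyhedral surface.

A dodecagonal pyramid: V=13, E=24, F=13.
Attach a pentagonal bipyramid (V=7, E=15, F=10) along a 3-gon: merge 3 vertices and 3 edges, delete both glued faces → V=17, E=36, F=21.
Attach a nonagonal bipyramid (V=11, E=27, F=18) along a 3-gon: merge 3 vertices and 3 edges, delete both glued faces → V=25, E=60, F=37.
Attach a regular tetrahedron (V=4, E=6, F=4) along a 3-gon: merge 3 vertices and 3 edges, delete both glued faces → V=26, E=63, F=39.
Check: V − E + F = 26 − 63 + 39 = 2.

63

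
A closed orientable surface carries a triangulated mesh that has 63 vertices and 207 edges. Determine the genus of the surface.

Every face is a triangle and each edge borders two faces, so 3F = 2·207, giving F = 138.
χ = V − E + F = 63 − 207 + 138 = -6.
For a closed orientable surface χ = 2 − 2g, so g = (2 − (-6))/2 = 4.

4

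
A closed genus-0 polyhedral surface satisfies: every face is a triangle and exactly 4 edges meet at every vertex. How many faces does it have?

8

Each face has 3 edges and each edge borders two faces, so 2E = 3F.
Each vertex has degree 4, so 4V = 2E and hence V = 3F/4.
Euler: V − E + F = 2 ⇒ (3F/4) − (3F/2) + F = 2.
Multiply by 8: (6 − 12 + 8)F = 16, i.e. 2F = 16.
So F = 8, E = 3·8/2 = 12, V = 3·8/4 = 6.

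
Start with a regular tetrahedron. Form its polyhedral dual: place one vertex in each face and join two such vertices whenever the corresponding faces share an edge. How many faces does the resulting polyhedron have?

The base solid has V = 4, E = 6, F = 4.
The dual swaps V and F and preserves E: V′ = F = 4, E′ = E = 6, F′ = V = 4.

4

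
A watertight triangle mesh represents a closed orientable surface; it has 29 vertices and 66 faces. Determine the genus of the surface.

3

Every face is a triangle, so 2E = 3·66 = 198, giving E = 99.
χ = V − E + F = 29 − 99 + 66 = -4.
For a closed orientable surface χ = 2 − 2g, so g = (2 − (-4))/2 = 3.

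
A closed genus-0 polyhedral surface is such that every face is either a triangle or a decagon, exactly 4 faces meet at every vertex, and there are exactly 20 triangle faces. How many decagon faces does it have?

Let x be the number of decagons; then F = 20 + x.
Edge–face incidences: 2E = 3·20 + 10·x = 60 + 10x.
Every vertex has degree 4, so 4V = 2E.
Euler: V − E + F = 2 ⇒ (2E)/4 − E + (20 + x) = 2.
Multiply by 8: 2·(2E) − 4·(2E) + 8·(20 + x) = 16, i.e. 160 + 8x − 2·(60 + 10x) = 16.
Collecting terms: −12x + 40 = 16, so −12x = −24, so x = 2.
Then 2E = 60 + 10·2 = 80, so E = 40, V = 2E/4 = 20, F = 20 + 2 = 22.

2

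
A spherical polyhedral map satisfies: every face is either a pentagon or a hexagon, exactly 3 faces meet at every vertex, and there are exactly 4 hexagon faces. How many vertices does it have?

28

Let x be the number of pentagons; then F = 4 + x.
Edge–face incidences: 2E = 6·4 + 5·x = 24 + 5x.
Every vertex has degree 3, so 3V = 2E.
Euler: V − E + F = 2 ⇒ (2E)/3 − E + (4 + x) = 2.
Multiply by 6: 2·(2E) − 3·(2E) + 6·(4 + x) = 12, i.e. 24 + 6x − (24 + 5x) = 12.
Collecting terms: x = 12.
Then 2E = 24 + 5·12 = 84, so E = 42, V = 2E/3 = 28, F = 4 + 12 = 16.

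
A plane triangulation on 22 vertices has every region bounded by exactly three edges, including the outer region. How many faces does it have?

In a plane triangulation 3F = 2E and V − E + F = 2, so F = 2V − 4 = 2·22 − 4 = 40.

40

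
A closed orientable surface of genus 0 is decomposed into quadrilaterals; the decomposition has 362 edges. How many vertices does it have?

χ = 2 − 2·0 = 2, and every face is a square so 4F = 2E.
F = 2E/4 = 181. Then V = 2 + E − F = 2 + 362 − 181 = 183.

183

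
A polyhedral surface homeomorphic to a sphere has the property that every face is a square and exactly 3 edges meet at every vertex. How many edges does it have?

Each face has 4 edges and each edge borders two faces, so 2E = 4F.
Each vertex has degree 3, so 3V = 2E and hence V = 4F/3.
Euler: V − E + F = 2 ⇒ (4F/3) − (4F/2) + F = 2.
Multiply by 6: (8 − 12 + 6)F = 12, i.e. 2F = 12.
So F = 6, E = 4·6/2 = 12, V = 4·6/3 = 8.

12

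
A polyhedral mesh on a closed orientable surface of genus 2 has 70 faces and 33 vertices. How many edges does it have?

For a closed orientable surface of genus 2, χ = 2 − 2·2 = -2.
E = V + F − (-2) = 33 + 70 − (-2) = 105.

105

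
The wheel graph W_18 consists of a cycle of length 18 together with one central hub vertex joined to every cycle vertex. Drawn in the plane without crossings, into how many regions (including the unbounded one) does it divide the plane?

19

W_18 has V = 18 + 1 = 19 vertices and E = 2·18 = 36 edges.
By Euler's formula F = 2 − V + E = 2 − 19 + 36 = 19.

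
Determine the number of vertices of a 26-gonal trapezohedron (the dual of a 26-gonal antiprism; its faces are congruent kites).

The n-trapezohedron (dual of the n-antiprism) has V = 2·26 + 2 = 54, E = 4·26 = 104, F = 2·26 = 52.
Check: V − E + F = 54 − 104 + 52 = 2.

54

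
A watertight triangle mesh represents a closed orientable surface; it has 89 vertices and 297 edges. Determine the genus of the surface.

6

Every face is a triangle and each edge borders two faces, so 3F = 2·297, giving F = 198.
χ = V − E + F = 89 − 297 + 198 = -10.
For a closed orientable surface χ = 2 − 2g, so g = (2 − (-10))/2 = 6.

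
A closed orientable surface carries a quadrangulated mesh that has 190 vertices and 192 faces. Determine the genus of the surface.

2

Every face is a square, so 2E = 4·192 = 768, giving E = 384.
χ = V − E + F = 190 − 384 + 192 = -2.
For a closed orientable surface χ = 2 − 2g, so g = (2 − (-2))/2 = 2.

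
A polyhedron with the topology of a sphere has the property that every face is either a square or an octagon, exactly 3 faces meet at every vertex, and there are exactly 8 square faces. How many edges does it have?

24

Let x be the number of octagons; then F = 8 + x.
Edge–face incidences: 2E = 4·8 + 8·x = 32 + 8x.
Every vertex has degree 3, so 3V = 2E.
Euler: V − E + F = 2 ⇒ (2E)/3 − E + (8 + x) = 2.
Multiply by 6: 2·(2E) − 3·(2E) + 6·(8 + x) = 12, i.e. 48 + 6x − (32 + 8x) = 12.
Collecting terms: −2x + 16 = 12, so −2x = −4, so x = 2.
Then 2E = 32 + 8·2 = 48, so E = 24, V = 2E/3 = 16, F = 8 + 2 = 10.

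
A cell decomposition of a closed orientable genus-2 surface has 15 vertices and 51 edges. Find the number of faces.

34

For a closed orientable surface of genus 2, χ = 2 − 2·2 = -2.
F = -2 − V + E = -2 − 15 + 51 = 34.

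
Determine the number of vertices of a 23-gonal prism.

A prism on an n-gon has two n-gon bases and n rectangular sides: V = 2·23 = 46, E = 3·23 = 69, F = 23 + 2 = 25.
Check: V − E + F = 46 − 69 + 25 = 2.

46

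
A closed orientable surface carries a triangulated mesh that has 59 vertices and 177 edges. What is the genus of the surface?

Every face is a triangle and each edge borders two faces, so 3F = 2·177, giving F = 118.
χ = V − E + F = 59 − 177 + 118 = 0.
For a closed orientable surface χ = 2 − 2g, so g = (2 − (0))/2 = 1.

1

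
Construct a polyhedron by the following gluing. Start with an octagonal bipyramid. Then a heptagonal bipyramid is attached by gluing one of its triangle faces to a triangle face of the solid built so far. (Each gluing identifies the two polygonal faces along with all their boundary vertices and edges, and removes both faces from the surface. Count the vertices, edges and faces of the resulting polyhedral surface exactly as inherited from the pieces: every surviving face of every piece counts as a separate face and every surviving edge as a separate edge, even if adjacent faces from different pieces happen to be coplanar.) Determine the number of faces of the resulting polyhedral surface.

An octagonal bipyramid: V=10, E=24, F=16.
Attach a heptagonal bipyramid (V=9, E=21, F=14) along a 3-gon: merge 3 vertices and 3 edges, delete both glued faces → V=16, E=42, F=28.
Check: V − E + F = 16 − 42 + 28 = 2.

28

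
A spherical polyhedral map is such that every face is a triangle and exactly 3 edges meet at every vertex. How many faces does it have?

4

Each face has 3 edges and each edge borders two faces, so 2E = 3F.
Each vertex has degree 3, so 3V = 2E and hence V = 3F/3.
Euler: V − E + F = 2 ⇒ (3F/3) − (3F/2) + F = 2.
Multiply by 6: (6 − 9 + 6)F = 12, i.e. 3F = 12.
So F = 4, E = 3·4/2 = 6, V = 3·4/3 = 4.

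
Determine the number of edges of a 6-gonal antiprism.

24

An antiprism on an n-gon has two n-gon caps and 2n triangles: V = 2·6 = 12, E = 4·6 = 24, F = 2·6 + 2 = 14.
Check: V − E + F = 12 − 24 + 14 = 2.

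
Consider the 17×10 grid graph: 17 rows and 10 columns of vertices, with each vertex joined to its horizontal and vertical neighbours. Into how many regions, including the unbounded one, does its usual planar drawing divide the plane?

The grid has V = 17·10 = 170 vertices and E = 17·9 + 10·16 = 313 edges.
F = 2 − V + E = 2 − 170 + 313 = 145.

145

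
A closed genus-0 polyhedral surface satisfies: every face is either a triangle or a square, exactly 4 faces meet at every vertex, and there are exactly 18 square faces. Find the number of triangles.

Let x be the number of triangles; then F = 18 + x.
Edge–face incidences: 2E = 4·18 + 3·x = 72 + 3x.
Every vertex has degree 4, so 4V = 2E.
Euler: V − E + F = 2 ⇒ (2E)/4 − E + (18 + x) = 2.
Multiply by 8: 2·(2E) − 4·(2E) + 8·(18 + x) = 16, i.e. 144 + 8x − 2·(72 + 3x) = 16.
Collecting terms: 2x = 16, so x = 8.
Then 2E = 72 + 3·8 = 96, so E = 48, V = 2E/4 = 24, F = 18 + 8 = 26.

8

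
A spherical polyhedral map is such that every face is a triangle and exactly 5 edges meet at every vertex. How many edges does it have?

30

Each face has 3 edges and each edge borders two faces, so 2E = 3F.
Each vertex has degree 5, so 5V = 2E and hence V = 3F/5.
Euler: V − E + F = 2 ⇒ (3F/5) − (3F/2) + F = 2.
Multiply by 10: (6 − 15 + 10)F = 20, i.e. 1F = 20.
So F = 20, E = 3·20/2 = 30, V = 3·20/5 = 12.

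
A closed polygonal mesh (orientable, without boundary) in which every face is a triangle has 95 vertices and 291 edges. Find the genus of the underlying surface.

Every face is a triangle and each edge borders two faces, so 3F = 2·291, giving F = 194.
χ = V − E + F = 95 − 291 + 194 = -2.
For a closed orientable surface χ = 2 − 2g, so g = (2 − (-2))/2 = 2.

2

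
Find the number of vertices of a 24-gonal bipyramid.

A bipyramid over an n-gon has 2n triangular faces and n + 2 vertices: V = 24 + 2 = 26, E = 3·24 = 72, F = 2·24 = 48.
Check: V − E + F = 26 − 72 + 48 = 2.

26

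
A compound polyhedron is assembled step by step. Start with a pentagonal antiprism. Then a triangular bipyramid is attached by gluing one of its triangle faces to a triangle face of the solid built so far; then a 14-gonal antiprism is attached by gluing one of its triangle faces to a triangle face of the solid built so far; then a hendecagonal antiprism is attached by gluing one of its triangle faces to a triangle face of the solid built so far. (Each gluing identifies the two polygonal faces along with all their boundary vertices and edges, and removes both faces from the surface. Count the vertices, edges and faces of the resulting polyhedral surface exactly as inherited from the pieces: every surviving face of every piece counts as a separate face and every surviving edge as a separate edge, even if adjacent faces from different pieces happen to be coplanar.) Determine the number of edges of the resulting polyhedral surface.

120

A pentagonal antiprism: V=10, E=20, F=12.
Attach a triangular bipyramid (V=5, E=9, F=6) along a 3-gon: merge 3 vertices and 3 edges, delete both glued faces → V=12, E=26, F=16.
Attach a 14-gonal antiprism (V=28, E=56, F=30) along a 3-gon: merge 3 vertices and 3 edges, delete both glued faces → V=37, E=79, F=44.
Attach a hendecagonal antiprism (V=22, E=44, F=24) along a 3-gon: merge 3 vertices and 3 edges, delete both glued faces → V=56, E=120, F=66.
Check: V − E + F = 56 − 120 + 66 = 2.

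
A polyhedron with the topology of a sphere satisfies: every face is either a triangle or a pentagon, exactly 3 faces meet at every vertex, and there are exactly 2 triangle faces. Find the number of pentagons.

6

Let x be the number of pentagons; then F = 2 + x.
Edge–face incidences: 2E = 3·2 + 5·x = 6 + 5x.
Every vertex has degree 3, so 3V = 2E.
Euler: V − E + F = 2 ⇒ (2E)/3 − E + (2 + x) = 2.
Multiply by 6: 2·(2E) − 3·(2E) + 6·(2 + x) = 12, i.e. 12 + 6x − (6 + 5x) = 12.
Collecting terms: x + 6 = 12, so x = 6.
Then 2E = 6 + 5·6 = 36, so E = 18, V = 2E/3 = 12, F = 2 + 6 = 8.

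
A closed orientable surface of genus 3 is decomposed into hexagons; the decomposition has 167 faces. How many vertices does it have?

χ = 2 − 2·3 = -4, and every face is a hexagon so 6F = 2E.
E = 6·167/2 = 501. Then V = -4 + E − F = -4 + 501 − 167 = 330.

330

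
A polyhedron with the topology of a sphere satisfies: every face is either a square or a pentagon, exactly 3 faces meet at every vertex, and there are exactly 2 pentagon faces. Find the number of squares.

Let x be the number of squares; then F = 2 + x.
Edge–face incidences: 2E = 5·2 + 4·x = 10 + 4x.
Every vertex has degree 3, so 3V = 2E.
Euler: V − E + F = 2 ⇒ (2E)/3 − E + (2 + x) = 2.
Multiply by 6: 2·(2E) − 3·(2E) + 6·(2 + x) = 12, i.e. 12 + 6x − (10 + 4x) = 12.
Collecting terms: 2x + 2 = 12, so 2x = 10, so x = 5.
Then 2E = 10 + 4·5 = 30, so E = 15, V = 2E/3 = 10, F = 2 + 5 = 7.

5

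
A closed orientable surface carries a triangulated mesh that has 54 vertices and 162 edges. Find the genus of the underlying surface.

1

Every face is a triangle and each edge borders two faces, so 3F = 2·162, giving F = 108.
χ = V − E + F = 54 − 162 + 108 = 0.
For a closed orientable surface χ = 2 − 2g, so g = (2 − (0))/2 = 1.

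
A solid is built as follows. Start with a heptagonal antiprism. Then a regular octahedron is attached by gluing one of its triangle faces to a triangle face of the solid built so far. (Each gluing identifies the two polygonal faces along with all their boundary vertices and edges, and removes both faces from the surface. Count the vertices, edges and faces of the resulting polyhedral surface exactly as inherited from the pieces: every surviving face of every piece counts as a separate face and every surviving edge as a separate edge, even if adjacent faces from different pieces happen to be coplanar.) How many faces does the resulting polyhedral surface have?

A heptagonal antiprism: V=14, E=28, F=16.
Attach a regular octahedron (V=6, E=12, F=8) along a 3-gon: merge 3 vertices and 3 edges, delete both glued faces → V=17, E=37, F=22.
Check: V − E + F = 17 − 37 + 22 = 2.

22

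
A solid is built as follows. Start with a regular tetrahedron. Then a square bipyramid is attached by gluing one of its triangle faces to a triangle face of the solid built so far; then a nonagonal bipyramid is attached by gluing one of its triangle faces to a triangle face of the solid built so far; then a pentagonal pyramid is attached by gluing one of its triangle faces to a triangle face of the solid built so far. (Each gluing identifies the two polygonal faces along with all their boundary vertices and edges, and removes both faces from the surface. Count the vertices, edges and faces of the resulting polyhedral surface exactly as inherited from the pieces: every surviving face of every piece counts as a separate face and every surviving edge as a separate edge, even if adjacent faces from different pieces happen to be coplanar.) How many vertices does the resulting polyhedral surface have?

A regular tetrahedron: V=4, E=6, F=4.
Attach a square bipyramid (V=6, E=12, F=8) along a 3-gon: merge 3 vertices and 3 edges, delete both glued faces → V=7, E=15, F=10.
Attach a nonagonal bipyramid (V=11, E=27, F=18) along a 3-gon: merge 3 vertices and 3 edges, delete both glued faces → V=15, E=39, F=26.
Attach a pentagonal pyramid (V=6, E=10, F=6) along a 3-gon: merge 3 vertices and 3 edges, delete both glued faces → V=18, E=46, F=30.
Check: V − E + F = 18 − 46 + 30 = 2.

18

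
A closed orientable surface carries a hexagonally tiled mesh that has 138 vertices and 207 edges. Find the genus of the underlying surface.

1

Every face is a hexagon and each edge borders two faces, so 6F = 2·207, giving F = 69.
χ = V − E + F = 138 − 207 + 69 = 0.
For a closed orientable surface χ = 2 − 2g, so g = (2 − (0))/2 = 1.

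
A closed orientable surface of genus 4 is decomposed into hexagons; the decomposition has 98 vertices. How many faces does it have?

χ = 2 − 2·4 = -6, and every face is a hexagon so 6F = 2E.
V − E + F = -6 with E = 6F/2 gives 98 − (6/2 − 1)·F = -6, so F = 52 and E = 156.

52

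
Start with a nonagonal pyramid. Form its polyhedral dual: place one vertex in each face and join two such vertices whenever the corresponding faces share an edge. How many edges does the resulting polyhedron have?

The base solid has V = 10, E = 18, F = 10.
The dual swaps V and F and preserves E: V′ = F = 10, E′ = E = 18, F′ = V = 10.

18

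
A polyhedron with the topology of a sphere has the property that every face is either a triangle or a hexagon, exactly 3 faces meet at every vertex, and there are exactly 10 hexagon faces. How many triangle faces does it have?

4

Let x be the number of triangles; then F = 10 + x.
Edge–face incidences: 2E = 6·10 + 3·x = 60 + 3x.
Every vertex has degree 3, so 3V = 2E.
Euler: V − E + F = 2 ⇒ (2E)/3 − E + (10 + x) = 2.
Multiply by 6: 2·(2E) − 3·(2E) + 6·(10 + x) = 12, i.e. 60 + 6x − (60 + 3x) = 12.
Collecting terms: 3x = 12, so x = 4.
Then 2E = 60 + 3·4 = 72, so E = 36, V = 2E/3 = 24, F = 10 + 4 = 14.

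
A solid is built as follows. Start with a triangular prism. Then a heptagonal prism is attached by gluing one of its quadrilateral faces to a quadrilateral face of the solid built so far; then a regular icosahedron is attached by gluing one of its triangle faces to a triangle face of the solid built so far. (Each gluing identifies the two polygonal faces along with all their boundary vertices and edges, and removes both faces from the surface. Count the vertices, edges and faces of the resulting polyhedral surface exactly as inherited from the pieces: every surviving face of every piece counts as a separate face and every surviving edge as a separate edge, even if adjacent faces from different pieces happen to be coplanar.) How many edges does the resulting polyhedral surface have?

53

A triangular prism: V=6, E=9, F=5.
Attach a heptagonal prism (V=14, E=21, F=9) along a 4-gon: merge 4 vertices and 4 edges, delete both glued faces → V=16, E=26, F=12.
Attach a regular icosahedron (V=12, E=30, F=20) along a 3-gon: merge 3 vertices and 3 edges, delete both glued faces → V=25, E=53, F=30.
Check: V − E + F = 25 − 53 + 30 = 2.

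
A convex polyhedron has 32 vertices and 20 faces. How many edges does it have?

50

Here V − E + F = 2.
E = V + F − (2) = 32 + 20 − (2) = 50.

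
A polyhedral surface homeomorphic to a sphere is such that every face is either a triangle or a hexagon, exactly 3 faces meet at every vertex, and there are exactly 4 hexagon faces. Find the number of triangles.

Let x be the number of triangles; then F = 4 + x.
Edge–face incidences: 2E = 6·4 + 3·x = 24 + 3x.
Every vertex has degree 3, so 3V = 2E.
Euler: V − E + F = 2 ⇒ (2E)/3 − E + (4 + x) = 2.
Multiply by 6: 2·(2E) − 3·(2E) + 6·(4 + x) = 12, i.e. 24 + 6x − (24 + 3x) = 12.
Collecting terms: 3x = 12, so x = 4.
Then 2E = 24 + 3·4 = 36, so E = 18, V = 2E/3 = 12, F = 4 + 4 = 8.

4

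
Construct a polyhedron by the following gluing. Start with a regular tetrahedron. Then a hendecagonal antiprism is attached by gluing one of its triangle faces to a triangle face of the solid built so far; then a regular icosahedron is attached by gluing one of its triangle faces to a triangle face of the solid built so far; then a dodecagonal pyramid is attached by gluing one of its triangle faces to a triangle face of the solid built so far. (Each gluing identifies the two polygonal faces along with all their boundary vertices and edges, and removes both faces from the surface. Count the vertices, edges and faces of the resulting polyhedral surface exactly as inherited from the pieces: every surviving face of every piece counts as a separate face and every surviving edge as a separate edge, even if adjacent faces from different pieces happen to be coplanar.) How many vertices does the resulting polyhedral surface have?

42

A regular tetrahedron: V=4, E=6, F=4.
Attach a hendecagonal antiprism (V=22, E=44, F=24) along a 3-gon: merge 3 vertices and 3 edges, delete both glued faces → V=23, E=47, F=26.
Attach a regular icosahedron (V=12, E=30, F=20) along a 3-gon: merge 3 vertices and 3 edges, delete both glued faces → V=32, E=74, F=44.
Attach a dodecagonal pyramid (V=13, E=24, F=13) along a 3-gon: merge 3 vertices and 3 edges, delete both glued faces → V=42, E=95, F=55.
Check: V − E + F = 42 − 95 + 55 = 2.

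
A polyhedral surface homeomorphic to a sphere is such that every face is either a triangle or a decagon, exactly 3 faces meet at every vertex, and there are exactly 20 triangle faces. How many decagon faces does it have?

Let x be the number of decagons; then F = 20 + x.
Edge–face incidences: 2E = 3·20 + 10·x = 60 + 10x.
Every vertex has degree 3, so 3V = 2E.
Euler: V − E + F = 2 ⇒ (2E)/3 − E + (20 + x) = 2.
Multiply by 6: 2·(2E) − 3·(2E) + 6·(20 + x) = 12, i.e. 120 + 6x − (60 + 10x) = 12.
Collecting terms: −4x + 60 = 12, so −4x = −48, so x = 12.
Then 2E = 60 + 10·12 = 180, so E = 90, V = 2E/3 = 60, F = 20 + 12 = 32.

12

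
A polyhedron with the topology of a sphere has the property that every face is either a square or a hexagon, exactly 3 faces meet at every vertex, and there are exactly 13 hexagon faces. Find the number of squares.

6

Let x be the number of squares; then F = 13 + x.
Edge–face incidences: 2E = 6·13 + 4·x = 78 + 4x.
Every vertex has degree 3, so 3V = 2E.
Euler: V − E + F = 2 ⇒ (2E)/3 − E + (13 + x) = 2.
Multiply by 6: 2·(2E) − 3·(2E) + 6·(13 + x) = 12, i.e. 78 + 6x − (78 + 4x) = 12.
Collecting terms: 2x = 12, so x = 6.
Then 2E = 78 + 4·6 = 102, so E = 51, V = 2E/3 = 34, F = 13 + 6 = 19.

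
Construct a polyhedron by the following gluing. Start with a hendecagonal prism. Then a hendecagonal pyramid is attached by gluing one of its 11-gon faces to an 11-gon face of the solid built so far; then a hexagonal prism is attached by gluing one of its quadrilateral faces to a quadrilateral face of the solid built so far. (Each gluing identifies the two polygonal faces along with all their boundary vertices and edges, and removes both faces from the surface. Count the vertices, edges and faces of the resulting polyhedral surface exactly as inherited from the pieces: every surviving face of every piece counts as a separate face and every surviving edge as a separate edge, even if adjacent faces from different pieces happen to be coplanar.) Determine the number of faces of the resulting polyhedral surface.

29

A hendecagonal prism: V=22, E=33, F=13.
Attach a hendecagonal pyramid (V=12, E=22, F=12) along an 11-gon: merge 11 vertices and 11 edges, delete both glued faces → V=23, E=44, F=23.
Attach a hexagonal prism (V=12, E=18, F=8) along a 4-gon: merge 4 vertices and 4 edges, delete both glued faces → V=31, E=58, F=29.
Check: V − E + F = 31 − 58 + 29 = 2.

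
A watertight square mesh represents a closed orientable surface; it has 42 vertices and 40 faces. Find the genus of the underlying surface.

Every face is a square, so 2E = 4·40 = 160, giving E = 80.
χ = V − E + F = 42 − 80 + 40 = 2.
For a closed orientable surface χ = 2 − 2g, so g = (2 − (2))/2 = 0.

0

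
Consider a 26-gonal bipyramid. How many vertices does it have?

28

A bipyramid over an n-gon has 2n triangular faces and n + 2 vertices: V = 26 + 2 = 28, E = 3·26 = 78, F = 2·26 = 52.
Check: V − E + F = 28 − 78 + 52 = 2.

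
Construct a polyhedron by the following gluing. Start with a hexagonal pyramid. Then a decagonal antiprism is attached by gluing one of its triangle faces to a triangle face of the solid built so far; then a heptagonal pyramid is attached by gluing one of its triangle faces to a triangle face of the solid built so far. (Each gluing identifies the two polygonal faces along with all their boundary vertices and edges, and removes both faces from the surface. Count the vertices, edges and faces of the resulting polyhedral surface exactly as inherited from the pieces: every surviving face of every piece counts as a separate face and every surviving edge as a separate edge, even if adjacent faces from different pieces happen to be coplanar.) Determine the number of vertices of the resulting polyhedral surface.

A hexagonal pyramid: V=7, E=12, F=7.
Attach a decagonal antiprism (V=20, E=40, F=22) along a 3-gon: merge 3 vertices and 3 edges, delete both glued faces → V=24, E=49, F=27.
Attach a heptagonal pyramid (V=8, E=14, F=8) along a 3-gon: merge 3 vertices and 3 edges, delete both glued faces → V=29, E=60, F=33.
Check: V − E + F = 29 − 60 + 33 = 2.

29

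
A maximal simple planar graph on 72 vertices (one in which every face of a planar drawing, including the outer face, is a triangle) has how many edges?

210

In a plane triangulation 3F = 2E and V − E + F = 2, so E = 3V − 6 = 3·72 − 6 = 210.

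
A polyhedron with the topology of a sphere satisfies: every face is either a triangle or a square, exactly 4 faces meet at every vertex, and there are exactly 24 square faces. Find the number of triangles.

8

Let x be the number of triangles; then F = 24 + x.
Edge–face incidences: 2E = 4·24 + 3·x = 96 + 3x.
Every vertex has degree 4, so 4V = 2E.
Euler: V − E + F = 2 ⇒ (2E)/4 − E + (24 + x) = 2.
Multiply by 8: 2·(2E) − 4·(2E) + 8·(24 + x) = 16, i.e. 192 + 8x − 2·(96 + 3x) = 16.
Collecting terms: 2x = 16, so x = 8.
Then 2E = 96 + 3·8 = 120, so E = 60, V = 2E/4 = 30, F = 24 + 8 = 32.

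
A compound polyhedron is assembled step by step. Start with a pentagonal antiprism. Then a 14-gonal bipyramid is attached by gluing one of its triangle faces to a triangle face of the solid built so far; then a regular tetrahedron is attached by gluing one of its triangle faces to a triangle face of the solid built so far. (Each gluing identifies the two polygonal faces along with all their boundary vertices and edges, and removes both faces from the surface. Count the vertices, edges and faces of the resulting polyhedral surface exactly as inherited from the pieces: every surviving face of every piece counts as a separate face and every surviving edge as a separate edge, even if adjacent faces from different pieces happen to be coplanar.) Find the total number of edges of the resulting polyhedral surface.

62

A pentagonal antiprism: V=10, E=20, F=12.
Attach a 14-gonal bipyramid (V=16, E=42, F=28) along a 3-gon: merge 3 vertices and 3 edges, delete both glued faces → V=23, E=59, F=38.
Attach a regular tetrahedron (V=4, E=6, F=4) along a 3-gon: merge 3 vertices and 3 edges, delete both glued faces → V=24, E=62, F=40.
Check: V − E + F = 24 − 62 + 40 = 2.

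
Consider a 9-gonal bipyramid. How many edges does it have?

27

A bipyramid over an n-gon has 2n triangular faces and n + 2 vertices: V = 9 + 2 = 11, E = 3·9 = 27, F = 2·9 = 18.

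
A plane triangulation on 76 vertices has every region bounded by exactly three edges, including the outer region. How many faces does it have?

In a plane triangulation 3F = 2E and V − E + F = 2, so F = 2V − 4 = 2·76 − 4 = 148.

148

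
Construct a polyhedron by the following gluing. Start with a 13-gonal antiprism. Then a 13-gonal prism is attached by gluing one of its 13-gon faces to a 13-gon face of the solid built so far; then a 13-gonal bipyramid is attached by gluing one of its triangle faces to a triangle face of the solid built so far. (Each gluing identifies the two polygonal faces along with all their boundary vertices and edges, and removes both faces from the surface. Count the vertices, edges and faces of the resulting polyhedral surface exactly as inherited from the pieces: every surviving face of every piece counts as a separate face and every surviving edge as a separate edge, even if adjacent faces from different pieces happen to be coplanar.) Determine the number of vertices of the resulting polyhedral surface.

51

A 13-gonal antiprism: V=26, E=52, F=28.
Attach a 13-gonal prism (V=26, E=39, F=15) along a 13-gon: merge 13 vertices and 13 edges, delete both glued faces → V=39, E=78, F=41.
Attach a 13-gonal bipyramid (V=15, E=39, F=26) along a 3-gon: merge 3 vertices and 3 edges, delete both glued faces → V=51, E=114, F=65.
Check: V − E + F = 51 − 114 + 65 = 2.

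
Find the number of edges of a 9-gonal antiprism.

36

An antiprism on an n-gon has two n-gon caps and 2n triangles: V = 2·9 = 18, E = 4·9 = 36, F = 2·9 + 2 = 20.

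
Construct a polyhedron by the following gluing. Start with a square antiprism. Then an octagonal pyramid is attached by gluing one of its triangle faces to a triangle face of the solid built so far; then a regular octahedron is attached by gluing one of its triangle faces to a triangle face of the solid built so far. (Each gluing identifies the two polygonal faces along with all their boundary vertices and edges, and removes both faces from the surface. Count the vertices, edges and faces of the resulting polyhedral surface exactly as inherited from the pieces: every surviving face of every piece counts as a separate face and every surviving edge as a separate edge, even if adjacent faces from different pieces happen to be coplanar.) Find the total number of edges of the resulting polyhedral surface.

A square antiprism: V=8, E=16, F=10.
Attach an octagonal pyramid (V=9, E=16, F=9) along a 3-gon: merge 3 vertices and 3 edges, delete both glued faces → V=14, E=29, F=17.
Attach a regular octahedron (V=6, E=12, F=8) along a 3-gon: merge 3 vertices and 3 edges, delete both glued faces → V=17, E=38, F=23.
Check: V − E + F = 17 − 38 + 23 = 2.

38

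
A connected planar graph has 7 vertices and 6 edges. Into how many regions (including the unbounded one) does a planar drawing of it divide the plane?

Euler's formula for a connected plane graph: V − E + F = 2, so F = 2 − 7 + 6 = 1.

1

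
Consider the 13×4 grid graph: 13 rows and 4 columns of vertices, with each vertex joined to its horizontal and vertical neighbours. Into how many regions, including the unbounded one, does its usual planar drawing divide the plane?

The grid has V = 13·4 = 52 vertices and E = 13·3 + 4·12 = 87 edges.
F = 2 − V + E = 2 − 52 + 87 = 37.

37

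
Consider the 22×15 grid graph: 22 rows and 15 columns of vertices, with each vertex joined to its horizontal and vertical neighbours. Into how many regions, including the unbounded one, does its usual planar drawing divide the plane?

295

The grid has V = 22·15 = 330 vertices and E = 22·14 + 15·21 = 623 edges.
F = 2 − V + E = 2 − 330 + 623 = 295.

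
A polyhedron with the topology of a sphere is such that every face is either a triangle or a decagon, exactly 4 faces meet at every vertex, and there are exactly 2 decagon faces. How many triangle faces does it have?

Let x be the number of triangles; then F = 2 + x.
Edge–face incidences: 2E = 10·2 + 3·x = 20 + 3x.
Every vertex has degree 4, so 4V = 2E.
Euler: V − E + F = 2 ⇒ (2E)/4 − E + (2 + x) = 2.
Multiply by 8: 2·(2E) − 4·(2E) + 8·(2 + x) = 16, i.e. 16 + 8x − 2·(20 + 3x) = 16.
Collecting terms: 2x − 24 = 16, so 2x = 40, so x = 20.
Then 2E = 20 + 3·20 = 80, so E = 40, V = 2E/4 = 20, F = 2 + 20 = 22.

20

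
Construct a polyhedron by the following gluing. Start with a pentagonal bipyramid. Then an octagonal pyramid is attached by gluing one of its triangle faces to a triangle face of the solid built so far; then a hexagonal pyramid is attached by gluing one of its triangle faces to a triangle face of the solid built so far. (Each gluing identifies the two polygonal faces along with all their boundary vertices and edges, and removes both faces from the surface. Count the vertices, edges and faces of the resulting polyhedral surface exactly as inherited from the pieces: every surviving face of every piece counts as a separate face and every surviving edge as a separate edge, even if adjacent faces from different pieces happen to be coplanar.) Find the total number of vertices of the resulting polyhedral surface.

17

A pentagonal bipyramid: V=7, E=15, F=10.
Attach an octagonal pyramid (V=9, E=16, F=9) along a 3-gon: merge 3 vertices and 3 edges, delete both glued faces → V=13, E=28, F=17.
Attach a hexagonal pyramid (V=7, E=12, F=7) along a 3-gon: merge 3 vertices and 3 edges, delete both glued faces → V=17, E=37, F=22.
Check: V − E + F = 17 − 37 + 22 = 2.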